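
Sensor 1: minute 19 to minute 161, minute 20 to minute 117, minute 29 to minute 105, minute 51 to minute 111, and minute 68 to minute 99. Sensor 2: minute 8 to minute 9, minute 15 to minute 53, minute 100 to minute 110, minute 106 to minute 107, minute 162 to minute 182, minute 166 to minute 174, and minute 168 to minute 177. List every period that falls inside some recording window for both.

minute 19 to minute 53, minute 100 to minute 110

First set merges to minute 19 to minute 161.
Second set merges to minute 8 to minute 9, minute 15 to minute 53, minute 100 to minute 110, minute 162 to minute 182.
minute 19 to minute 161 meets the second set on minute 19 to minute 53, minute 100 to minute 110.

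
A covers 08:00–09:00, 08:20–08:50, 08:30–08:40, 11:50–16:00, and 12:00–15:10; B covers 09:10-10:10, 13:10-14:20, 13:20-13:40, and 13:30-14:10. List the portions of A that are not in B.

First set merges to 08:00-09:00, 11:50-16:00.
Second set merges to 09:10-10:10, 13:10-14:20.
08:00-09:00: nothing removed.
11:50-16:00 \ B = 11:50-13:10, 14:20-16:00.

08:00-09:00, 11:50-13:10, 14:20-16:00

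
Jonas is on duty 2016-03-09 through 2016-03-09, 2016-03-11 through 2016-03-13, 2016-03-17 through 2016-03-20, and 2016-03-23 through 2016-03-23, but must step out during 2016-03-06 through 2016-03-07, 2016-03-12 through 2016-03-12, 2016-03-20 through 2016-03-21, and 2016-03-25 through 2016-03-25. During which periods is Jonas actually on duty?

2016-03-09 through 2016-03-09: no B overlap → unchanged.
2016-03-11 through 2016-03-13 minus B → 2016-03-11 through 2016-03-11, 2016-03-13 through 2016-03-13.
2016-03-17 through 2016-03-20 minus B → 2016-03-17 through 2016-03-19.
2016-03-23 through 2016-03-23: no B overlap → unchanged.

2016-03-09 through 2016-03-09, 2016-03-11 through 2016-03-11, 2016-03-13 through 2016-03-13, 2016-03-17 through 2016-03-19, 2016-03-23 through 2016-03-23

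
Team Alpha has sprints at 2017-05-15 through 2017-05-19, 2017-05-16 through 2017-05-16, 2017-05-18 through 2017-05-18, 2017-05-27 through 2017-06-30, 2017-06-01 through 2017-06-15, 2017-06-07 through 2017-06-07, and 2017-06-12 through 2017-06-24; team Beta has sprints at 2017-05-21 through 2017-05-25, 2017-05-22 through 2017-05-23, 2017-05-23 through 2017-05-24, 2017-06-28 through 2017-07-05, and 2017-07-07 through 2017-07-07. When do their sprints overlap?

2017-06-28 through 2017-06-30

First set merges to 2017-05-15 through 2017-05-19, 2017-05-27 through 2017-06-30.
Second set merges to 2017-05-21 through 2017-05-25, 2017-06-28 through 2017-07-05, 2017-07-07 through 2017-07-07.
2017-05-15 through 2017-05-19 falls entirely outside B.
2017-05-27 through 2017-06-30 overlaps B on 2017-06-28 through 2017-06-30.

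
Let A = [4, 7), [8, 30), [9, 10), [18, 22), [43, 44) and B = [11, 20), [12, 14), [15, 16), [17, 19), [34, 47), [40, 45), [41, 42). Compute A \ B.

Merge the first list: [4, 7), [8, 30), [43, 44).
Merge the second list: [11, 20), [34, 47).
[4, 7): no B overlap → unchanged.
[8, 30) minus B → [8, 11), [20, 30).
[43, 44): fully covered by B → removed.

[4, 7) ∪ [8, 11) ∪ [20, 30)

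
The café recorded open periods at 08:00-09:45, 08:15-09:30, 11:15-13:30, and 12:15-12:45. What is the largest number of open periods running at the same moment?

2

At 08:15, 2 of the intervals are simultaneously active.
No point has more.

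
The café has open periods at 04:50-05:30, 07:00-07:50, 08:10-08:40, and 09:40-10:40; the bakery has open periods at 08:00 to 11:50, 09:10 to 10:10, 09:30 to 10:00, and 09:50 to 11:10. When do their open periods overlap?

08:10–08:40, 09:40–10:40

Second set merges to 08:00–11:50.
04:50–05:30 falls entirely outside B.
07:00–07:50 falls entirely outside B.
08:10–08:40 overlaps B on 08:10–08:40.
09:40–10:40 overlaps B on 09:40–10:40.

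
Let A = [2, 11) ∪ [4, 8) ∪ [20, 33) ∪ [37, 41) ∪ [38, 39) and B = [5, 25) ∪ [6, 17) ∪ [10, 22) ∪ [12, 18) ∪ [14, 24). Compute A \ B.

A, merged: [2, 11), [20, 33), [37, 41).
B, merged: [5, 25).
[2, 11) with B removed leaves [2, 5).
[20, 33) with B removed leaves [25, 33).
[37, 41) is untouched.

[2, 5) ∪ [25, 33) ∪ [37, 41)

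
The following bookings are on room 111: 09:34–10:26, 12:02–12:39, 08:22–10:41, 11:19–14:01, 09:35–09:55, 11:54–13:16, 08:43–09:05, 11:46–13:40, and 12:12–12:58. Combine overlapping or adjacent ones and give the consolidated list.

Sort by start: 08:22–10:41, 08:43–09:05, 09:34–10:26, 09:35–09:55, 11:19–14:01, 11:46–13:40, 11:54–13:16, 12:02–12:39, 12:12–12:58.
08:43–09:05 overlaps/touches 08:22–10:41 → extend to 08:22–10:41.
09:34–10:26 overlaps/touches 08:22–10:41 → extend to 08:22–10:41.
09:35–09:55 overlaps/touches 08:22–10:41 → extend to 08:22–10:41.
11:19–14:01 is disjoint → start new block.
11:46–13:40 overlaps/touches 11:19–14:01 → extend to 11:19–14:01.
11:54–13:16 overlaps/touches 11:19–14:01 → extend to 11:19–14:01.
12:02–12:39 overlaps/touches 11:19–14:01 → extend to 11:19–14:01.
12:12–12:58 overlaps/touches 11:19–14:01 → extend to 11:19–14:01.

08:22–10:41, 11:19–14:01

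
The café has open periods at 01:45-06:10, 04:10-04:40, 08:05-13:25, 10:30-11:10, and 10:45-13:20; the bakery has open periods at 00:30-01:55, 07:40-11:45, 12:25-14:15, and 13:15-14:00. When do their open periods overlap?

01:45–01:55, 08:05–11:45, 12:25–13:25

A, merged: 01:45–06:10, 08:05–13:25.
B, merged: 00:30–01:55, 07:40–11:45, 12:25–14:15.
01:45–06:10 ∩ B → 01:45–01:55.
08:05–13:25 ∩ B → 08:05–11:45, 12:25–13:25.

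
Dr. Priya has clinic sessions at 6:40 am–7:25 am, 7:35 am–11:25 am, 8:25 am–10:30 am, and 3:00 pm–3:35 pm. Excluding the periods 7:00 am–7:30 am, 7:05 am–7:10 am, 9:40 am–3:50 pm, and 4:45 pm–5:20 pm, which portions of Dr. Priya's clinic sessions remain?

6:40 am–7:00 am, 7:35 am–9:40 am

A, merged: 6:40 am–7:25 am, 7:35 am–11:25 am, 3:00 pm–3:35 pm.
B, merged: 7:00 am–7:30 am, 9:40 am–3:50 pm, 4:45 pm–5:20 pm.
6:40 am–7:25 am \ B = 6:40 am–7:00 am.
7:35 am–11:25 am \ B = 7:35 am–9:40 am.
3:00 pm–3:35 pm: entirely removed.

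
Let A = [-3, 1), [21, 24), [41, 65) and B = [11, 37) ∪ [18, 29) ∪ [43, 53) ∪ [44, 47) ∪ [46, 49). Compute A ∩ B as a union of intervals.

Merge the second list: [11, 37), [43, 53).
[-3, 1) meets no B interval.
[21, 24) ∩ B → [21, 24).
[41, 65) ∩ B → [43, 53).

[21, 24) ∪ [43, 53)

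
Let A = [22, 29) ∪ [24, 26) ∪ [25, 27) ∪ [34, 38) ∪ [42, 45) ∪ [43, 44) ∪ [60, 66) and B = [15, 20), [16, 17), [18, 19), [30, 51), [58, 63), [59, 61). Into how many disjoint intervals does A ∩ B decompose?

Merge the first list: [22, 29), [34, 38), [42, 45), [60, 66).
Merge the second list: [15, 20), [30, 51), [58, 63).
A ∩ B = [34, 38), [42, 45), [60, 63).
That is 3 disjoint pieces.

3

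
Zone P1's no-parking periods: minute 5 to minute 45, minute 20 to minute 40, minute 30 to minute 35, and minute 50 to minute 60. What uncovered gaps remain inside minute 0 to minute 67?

minute 0 to minute 5, minute 45 to minute 50, minute 60 to minute 67

The merged coverage is minute 5 to minute 45, minute 50 to minute 60.
Gaps within minute 0 to minute 67: minute 0 to minute 5, minute 45 to minute 50, minute 60 to minute 67.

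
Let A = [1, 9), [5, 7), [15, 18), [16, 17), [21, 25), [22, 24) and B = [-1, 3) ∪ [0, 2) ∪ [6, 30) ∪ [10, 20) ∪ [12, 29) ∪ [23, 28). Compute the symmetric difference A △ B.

[-1, 1) ∪ [3, 6) ∪ [9, 15) ∪ [18, 21) ∪ [25, 30)

A, merged: [1, 9), [15, 18), [21, 25).
B, merged: [-1, 3), [6, 30).
Only in the first: [3, 6).
Only in the second: [-1, 1), [9, 15), [18, 21), [25, 30).
Together these are the periods covered by exactly one.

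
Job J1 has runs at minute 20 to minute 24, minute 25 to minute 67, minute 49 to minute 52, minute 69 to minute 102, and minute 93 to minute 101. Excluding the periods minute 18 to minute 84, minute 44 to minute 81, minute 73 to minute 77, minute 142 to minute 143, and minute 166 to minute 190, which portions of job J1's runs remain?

minute 84 to minute 102

Merge the first list: minute 20 to minute 24, minute 25 to minute 67, minute 69 to minute 102.
Merge the second list: minute 18 to minute 84, minute 142 to minute 143, minute 166 to minute 190.
minute 20 to minute 24: entirely removed.
minute 25 to minute 67: entirely removed.
minute 69 to minute 102 \ B = minute 84 to minute 102.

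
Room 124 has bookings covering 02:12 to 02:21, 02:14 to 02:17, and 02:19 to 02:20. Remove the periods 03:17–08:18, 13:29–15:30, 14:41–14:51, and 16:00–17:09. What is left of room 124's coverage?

Merge the first list: 02:12–02:21.
Merge the second list: 03:17–08:18, 13:29–15:30, 16:00–17:09.
02:12–02:21: no B overlap → unchanged.

02:12–02:21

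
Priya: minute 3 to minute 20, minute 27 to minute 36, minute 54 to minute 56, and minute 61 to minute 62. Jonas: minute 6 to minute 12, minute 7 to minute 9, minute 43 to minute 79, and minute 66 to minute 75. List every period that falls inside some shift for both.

B, merged: minute 6 to minute 12, minute 43 to minute 79.
minute 3 to minute 20 ∩ B → minute 6 to minute 12.
minute 27 to minute 36 meets no B interval.
minute 54 to minute 56 ∩ B → minute 54 to minute 56.
minute 61 to minute 62 ∩ B → minute 61 to minute 62.

minute 6 to minute 12, minute 54 to minute 56, minute 61 to minute 62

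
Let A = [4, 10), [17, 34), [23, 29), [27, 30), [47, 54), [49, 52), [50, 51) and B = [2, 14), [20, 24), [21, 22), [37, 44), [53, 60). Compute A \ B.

A, merged: [4, 10), [17, 34), [47, 54).
B, merged: [2, 14), [20, 24), [37, 44), [53, 60).
[4, 10) lies entirely inside B → drops out.
[17, 34) with B removed leaves [17, 20), [24, 34).
[47, 54) with B removed leaves [47, 53).

[17, 20) ∪ [24, 34) ∪ [47, 53)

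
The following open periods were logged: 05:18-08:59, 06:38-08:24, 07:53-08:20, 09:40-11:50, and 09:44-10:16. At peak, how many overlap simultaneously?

Walk the sorted start/end points keeping a running depth.
The depth first hits 3 at 07:53.

3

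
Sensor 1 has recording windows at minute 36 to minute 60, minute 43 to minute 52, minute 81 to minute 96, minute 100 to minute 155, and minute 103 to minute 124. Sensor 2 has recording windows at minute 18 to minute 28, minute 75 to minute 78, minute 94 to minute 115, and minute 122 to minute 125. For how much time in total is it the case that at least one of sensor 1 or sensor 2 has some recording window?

First set merges to minute 36 to minute 60, minute 81 to minute 96, minute 100 to minute 155.
A ∪ B = minute 18 to minute 28, minute 36 to minute 60, minute 75 to minute 78, minute 81 to minute 155.
Total: 10 minutes + 24 minutes + 3 minutes + 74 minutes = 111 minutes.

111 minutes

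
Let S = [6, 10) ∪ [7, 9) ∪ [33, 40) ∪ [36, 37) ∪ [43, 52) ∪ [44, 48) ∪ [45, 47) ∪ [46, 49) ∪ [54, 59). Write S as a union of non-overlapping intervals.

[7, 9) overlaps/touches [6, 10) → extend to [6, 10).
[33, 40) is disjoint → start new block.
[36, 37) overlaps/touches [33, 40) → extend to [33, 40).
[43, 52) is disjoint → start new block.
[44, 48) overlaps/touches [43, 52) → extend to [43, 52).
[45, 47) overlaps/touches [43, 52) → extend to [43, 52).
[46, 49) overlaps/touches [43, 52) → extend to [43, 52).
[54, 59) is disjoint → start new block.

[6, 10) ∪ [33, 40) ∪ [43, 52) ∪ [54, 59)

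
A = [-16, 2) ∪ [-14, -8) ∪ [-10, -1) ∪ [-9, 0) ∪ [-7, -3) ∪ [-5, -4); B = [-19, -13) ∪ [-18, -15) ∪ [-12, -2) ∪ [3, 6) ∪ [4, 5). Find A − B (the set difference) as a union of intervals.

[-13, -12) ∪ [-2, 2)

First set merges to [-16, 2).
Second set merges to [-19, -13), [-12, -2), [3, 6).
[-16, 2) minus B → [-13, -12), [-2, 2).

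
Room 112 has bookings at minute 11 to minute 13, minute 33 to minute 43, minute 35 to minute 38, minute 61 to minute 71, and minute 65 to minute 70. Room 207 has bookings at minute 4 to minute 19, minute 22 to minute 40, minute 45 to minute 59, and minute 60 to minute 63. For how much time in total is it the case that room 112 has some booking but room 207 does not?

First set merges to minute 11 to minute 13, minute 33 to minute 43, minute 61 to minute 71.
A \ B = minute 40 to minute 43, minute 63 to minute 71.
Total: 3 minutes + 8 minutes = 11 minutes.

11 minutes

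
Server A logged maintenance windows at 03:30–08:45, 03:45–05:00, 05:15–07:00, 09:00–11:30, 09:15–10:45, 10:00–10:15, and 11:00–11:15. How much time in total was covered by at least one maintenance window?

7 h 45 min

Merged: 03:30-08:45, 09:00-11:30.
Lengths: 5 h 15 min + 2 h 30 min = 7 h 45 min.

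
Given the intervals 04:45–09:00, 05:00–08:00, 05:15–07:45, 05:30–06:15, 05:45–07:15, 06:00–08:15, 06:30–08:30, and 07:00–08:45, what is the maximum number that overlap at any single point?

7

Walk the sorted start/end points keeping a running depth.
The depth first hits 7 at 07:00.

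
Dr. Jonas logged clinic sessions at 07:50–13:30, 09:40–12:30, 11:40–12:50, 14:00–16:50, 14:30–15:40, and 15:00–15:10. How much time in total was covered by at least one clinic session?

8 h 30 min

Merged: 07:50–13:30, 14:00–16:50.
Lengths: 5 h 40 min + 2 h 50 min = 8 h 30 min.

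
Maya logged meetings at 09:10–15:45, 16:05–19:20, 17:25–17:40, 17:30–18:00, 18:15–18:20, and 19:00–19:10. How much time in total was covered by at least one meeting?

Merged: 09:10-15:45, 16:05-19:20.
Lengths: 6 h 35 min + 3 h 15 min = 9 h 50 min.

9 h 50 min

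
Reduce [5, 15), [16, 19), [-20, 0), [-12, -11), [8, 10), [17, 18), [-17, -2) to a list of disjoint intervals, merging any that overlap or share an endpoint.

[-20, 0) ∪ [5, 15) ∪ [16, 19)

Sort by start: [-20, 0), [-17, -2), [-12, -11), [5, 15), [8, 10), [16, 19), [17, 18).
[-17, -2) overlaps/touches [-20, 0) → extend to [-20, 0).
[-12, -11) overlaps/touches [-20, 0) → extend to [-20, 0).
[5, 15) is disjoint → start new block.
[8, 10) overlaps/touches [5, 15) → extend to [5, 15).
[16, 19) is disjoint → start new block.
[17, 18) overlaps/touches [16, 19) → extend to [16, 19).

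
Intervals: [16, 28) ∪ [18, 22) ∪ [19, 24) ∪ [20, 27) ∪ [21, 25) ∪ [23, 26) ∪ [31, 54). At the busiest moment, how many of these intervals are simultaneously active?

5

Sweep endpoints in order; track running count of active intervals.
Peak of 5 reached at 21.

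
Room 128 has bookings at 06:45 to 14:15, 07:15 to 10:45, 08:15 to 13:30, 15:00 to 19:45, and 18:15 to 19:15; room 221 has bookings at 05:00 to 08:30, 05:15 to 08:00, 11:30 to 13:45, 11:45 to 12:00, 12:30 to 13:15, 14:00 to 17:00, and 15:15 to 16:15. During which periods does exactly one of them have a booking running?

05:00–06:45, 08:30–11:30, 13:45–14:00, 14:15–15:00, 17:00–19:45

A, merged: 06:45–14:15, 15:00–19:45.
B, merged: 05:00–08:30, 11:30–13:45, 14:00–17:00.
Only in the first: 08:30–11:30, 13:45–14:00, 17:00–19:45.
Only in the second: 05:00–06:45, 14:15–15:00.
Together these are the periods covered by exactly one.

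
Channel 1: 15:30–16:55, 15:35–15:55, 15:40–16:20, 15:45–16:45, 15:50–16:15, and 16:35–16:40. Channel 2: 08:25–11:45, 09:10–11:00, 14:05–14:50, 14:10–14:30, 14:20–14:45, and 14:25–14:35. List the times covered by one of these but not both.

08:25–11:45, 14:05–14:50, 15:30–16:55

A, merged: 15:30–16:55.
B, merged: 08:25–11:45, 14:05–14:50.
A but not B: 15:30–16:55.
B but not A: 08:25–11:45, 14:05–14:50.
Combining gives A △ B.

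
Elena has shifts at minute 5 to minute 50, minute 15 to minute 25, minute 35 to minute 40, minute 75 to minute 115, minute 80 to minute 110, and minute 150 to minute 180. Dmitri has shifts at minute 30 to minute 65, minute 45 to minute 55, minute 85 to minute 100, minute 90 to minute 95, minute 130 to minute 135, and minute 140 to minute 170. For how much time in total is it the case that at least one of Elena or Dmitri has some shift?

145 minutes

A, merged: minute 5 to minute 50, minute 75 to minute 115, minute 150 to minute 180.
B, merged: minute 30 to minute 65, minute 85 to minute 100, minute 130 to minute 135, minute 140 to minute 170.
A ∪ B = minute 5 to minute 65, minute 75 to minute 115, minute 130 to minute 135, minute 140 to minute 180.
Total: 60 minutes + 40 minutes + 5 minutes + 40 minutes = 145 minutes.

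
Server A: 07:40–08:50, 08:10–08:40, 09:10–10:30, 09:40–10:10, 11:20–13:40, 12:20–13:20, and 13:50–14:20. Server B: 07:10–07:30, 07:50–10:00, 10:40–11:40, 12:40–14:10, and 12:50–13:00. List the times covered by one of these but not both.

07:10–07:30, 07:40–07:50, 08:50–09:10, 10:00–10:30, 10:40–11:20, 11:40–12:40, 13:40–13:50, 14:10–14:20

First set merges to 07:40–08:50, 09:10–10:30, 11:20–13:40, 13:50–14:20.
Second set merges to 07:10–07:30, 07:50–10:00, 10:40–11:40, 12:40–14:10.
Only in the first: 07:40–07:50, 10:00–10:30, 11:40–12:40, 14:10–14:20.
Only in the second: 07:10–07:30, 08:50–09:10, 10:40–11:20, 13:40–13:50.
Together these are the periods covered by exactly one.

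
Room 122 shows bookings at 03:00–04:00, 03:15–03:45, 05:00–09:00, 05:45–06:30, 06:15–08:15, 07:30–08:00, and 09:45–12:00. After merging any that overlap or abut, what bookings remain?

03:15–03:45 overlaps/touches 03:00–04:00 → extend to 03:00–04:00.
05:00–09:00 is disjoint → start new block.
05:45–06:30 overlaps/touches 05:00–09:00 → extend to 05:00–09:00.
06:15–08:15 overlaps/touches 05:00–09:00 → extend to 05:00–09:00.
07:30–08:00 overlaps/touches 05:00–09:00 → extend to 05:00–09:00.
09:45–12:00 is disjoint → start new block.

03:00–04:00, 05:00–09:00, 09:45–12:00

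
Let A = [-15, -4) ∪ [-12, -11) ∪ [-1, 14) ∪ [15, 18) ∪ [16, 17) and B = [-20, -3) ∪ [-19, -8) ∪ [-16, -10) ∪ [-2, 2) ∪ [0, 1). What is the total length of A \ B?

First set merges to [-15, -4), [-1, 14), [15, 18).
Second set merges to [-20, -3), [-2, 2).
A \ B = [2, 14), [15, 18).
Total: 12 + 3 = 15.

15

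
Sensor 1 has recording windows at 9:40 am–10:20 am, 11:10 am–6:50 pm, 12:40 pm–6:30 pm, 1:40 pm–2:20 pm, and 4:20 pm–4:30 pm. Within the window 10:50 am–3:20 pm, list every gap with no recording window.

10:50 am-11:10 am

After merging, the occupied span is 9:40 am-10:20 am, 11:10 am-6:50 pm.
Gaps within 10:50 am-3:20 pm: 10:50 am-11:10 am.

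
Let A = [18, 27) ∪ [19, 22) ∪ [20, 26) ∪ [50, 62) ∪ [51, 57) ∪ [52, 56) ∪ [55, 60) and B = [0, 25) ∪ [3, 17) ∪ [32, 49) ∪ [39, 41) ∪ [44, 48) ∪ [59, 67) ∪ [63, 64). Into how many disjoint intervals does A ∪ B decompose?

3

First set merges to [18, 27), [50, 62).
Second set merges to [0, 25), [32, 49), [59, 67).
A ∪ B = [0, 27), [32, 49), [50, 67).
That is 3 disjoint pieces.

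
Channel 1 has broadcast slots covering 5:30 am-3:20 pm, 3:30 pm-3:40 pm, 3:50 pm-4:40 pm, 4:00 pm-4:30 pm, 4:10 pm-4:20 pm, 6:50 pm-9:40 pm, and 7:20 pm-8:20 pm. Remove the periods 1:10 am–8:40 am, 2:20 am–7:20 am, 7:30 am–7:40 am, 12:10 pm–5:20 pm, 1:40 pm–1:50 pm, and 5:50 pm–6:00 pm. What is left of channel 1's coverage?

First set merges to 5:30 am–3:20 pm, 3:30 pm–3:40 pm, 3:50 pm–4:40 pm, 6:50 pm–9:40 pm.
Second set merges to 1:10 am–8:40 am, 12:10 pm–5:20 pm, 5:50 pm–6:00 pm.
5:30 am–3:20 pm with B removed leaves 8:40 am–12:10 pm.
3:30 pm–3:40 pm lies entirely inside B → drops out.
3:50 pm–4:40 pm lies entirely inside B → drops out.
6:50 pm–9:40 pm is untouched.

8:40 am–12:10 pm, 6:50 pm–9:40 pm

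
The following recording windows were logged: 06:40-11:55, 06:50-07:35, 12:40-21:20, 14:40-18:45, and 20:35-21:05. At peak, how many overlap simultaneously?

Sweep endpoints in order; track running count of active intervals.
Peak of 2 reached at 06:50.

2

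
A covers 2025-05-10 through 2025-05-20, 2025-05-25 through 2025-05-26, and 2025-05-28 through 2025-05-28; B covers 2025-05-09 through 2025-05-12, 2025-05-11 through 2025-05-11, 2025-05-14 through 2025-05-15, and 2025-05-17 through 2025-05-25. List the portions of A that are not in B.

Merge the second list: 2025-05-09 through 2025-05-12, 2025-05-14 through 2025-05-15, 2025-05-17 through 2025-05-25.
2025-05-10 through 2025-05-20 \ B = 2025-05-13 through 2025-05-13, 2025-05-16 through 2025-05-16.
2025-05-25 through 2025-05-26 \ B = 2025-05-26 through 2025-05-26.
2025-05-28 through 2025-05-28: nothing removed.

2025-05-13 through 2025-05-13, 2025-05-16 through 2025-05-16, 2025-05-26 through 2025-05-26, 2025-05-28 through 2025-05-28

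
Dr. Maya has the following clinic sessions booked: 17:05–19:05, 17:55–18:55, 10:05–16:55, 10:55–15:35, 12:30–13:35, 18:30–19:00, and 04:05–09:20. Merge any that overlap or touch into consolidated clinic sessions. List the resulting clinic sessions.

04:05–09:20, 10:05–16:55, 17:05–19:05

Sort by start: 04:05–09:20, 10:05–16:55, 10:55–15:35, 12:30–13:35, 17:05–19:05, 17:55–18:55, 18:30–19:00.
10:05–16:55 is disjoint → start new block.
10:55–15:35 overlaps/touches 10:05–16:55 → extend to 10:05–16:55.
12:30–13:35 overlaps/touches 10:05–16:55 → extend to 10:05–16:55.
17:05–19:05 is disjoint → start new block.
17:55–18:55 overlaps/touches 17:05–19:05 → extend to 17:05–19:05.
18:30–19:00 overlaps/touches 17:05–19:05 → extend to 17:05–19:05.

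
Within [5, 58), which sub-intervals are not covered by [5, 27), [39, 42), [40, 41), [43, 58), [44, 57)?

The merged coverage is [5, 27), [39, 42), [43, 58).
Complement within [5, 58): [27, 39), [42, 43).

[27, 39) ∪ [42, 43)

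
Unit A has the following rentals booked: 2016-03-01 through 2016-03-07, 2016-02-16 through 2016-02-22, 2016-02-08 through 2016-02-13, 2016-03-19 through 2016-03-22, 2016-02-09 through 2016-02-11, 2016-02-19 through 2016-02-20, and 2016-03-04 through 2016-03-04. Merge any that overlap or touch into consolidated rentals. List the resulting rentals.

Sort by start: 2016-02-08 through 2016-02-13, 2016-02-09 through 2016-02-11, 2016-02-16 through 2016-02-22, 2016-02-19 through 2016-02-20, 2016-03-01 through 2016-03-07, 2016-03-04 through 2016-03-04, 2016-03-19 through 2016-03-22.
2016-02-09 through 2016-02-11 overlaps/touches 2016-02-08 through 2016-02-13 → extend to 2016-02-08 through 2016-02-13.
2016-02-16 through 2016-02-22 is disjoint → start new block.
2016-02-19 through 2016-02-20 overlaps/touches 2016-02-16 through 2016-02-22 → extend to 2016-02-16 through 2016-02-22.
2016-03-01 through 2016-03-07 is disjoint → start new block.
2016-03-04 through 2016-03-04 overlaps/touches 2016-03-01 through 2016-03-07 → extend to 2016-03-01 through 2016-03-07.
2016-03-19 through 2016-03-22 is disjoint → start new block.

2016-02-08 through 2016-02-13, 2016-02-16 through 2016-02-22, 2016-03-01 through 2016-03-07, 2016-03-19 through 2016-03-22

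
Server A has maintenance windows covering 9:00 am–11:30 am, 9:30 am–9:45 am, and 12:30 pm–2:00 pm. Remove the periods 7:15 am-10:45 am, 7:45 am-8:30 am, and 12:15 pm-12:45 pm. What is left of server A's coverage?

Merge the first list: 9:00 am–11:30 am, 12:30 pm–2:00 pm.
Merge the second list: 7:15 am–10:45 am, 12:15 pm–12:45 pm.
9:00 am–11:30 am \ B = 10:45 am–11:30 am.
12:30 pm–2:00 pm \ B = 12:45 pm–2:00 pm.

10:45 am–11:30 am, 12:45 pm–2:00 pm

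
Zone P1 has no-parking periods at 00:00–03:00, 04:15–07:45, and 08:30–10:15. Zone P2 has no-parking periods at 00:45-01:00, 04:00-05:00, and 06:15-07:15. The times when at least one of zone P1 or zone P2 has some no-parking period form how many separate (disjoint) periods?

3

A ∪ B = 00:00-03:00, 04:00-07:45, 08:30-10:15.
That is 3 disjoint pieces.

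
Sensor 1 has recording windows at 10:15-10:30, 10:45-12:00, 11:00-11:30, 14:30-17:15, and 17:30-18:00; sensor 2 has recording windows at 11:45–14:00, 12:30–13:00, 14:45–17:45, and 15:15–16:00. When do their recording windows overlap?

Merge the first list: 10:15–10:30, 10:45–12:00, 14:30–17:15, 17:30–18:00.
Merge the second list: 11:45–14:00, 14:45–17:45.
10:15–10:30: no overlap with the second set.
10:45–12:00 meets the second set on 11:45–12:00.
14:30–17:15 meets the second set on 14:45–17:15.
17:30–18:00 meets the second set on 17:30–17:45.

11:45–12:00, 14:45–17:15, 17:30–17:45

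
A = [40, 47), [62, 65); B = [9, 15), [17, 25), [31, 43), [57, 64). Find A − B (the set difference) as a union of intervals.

[43, 47) ∪ [64, 65)

[40, 47) minus B → [43, 47).
[62, 65) minus B → [64, 65).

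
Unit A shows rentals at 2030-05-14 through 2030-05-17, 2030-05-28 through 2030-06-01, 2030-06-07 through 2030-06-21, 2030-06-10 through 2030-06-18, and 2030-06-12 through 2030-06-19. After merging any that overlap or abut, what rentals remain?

2030-05-14 through 2030-05-17, 2030-05-28 through 2030-06-01, 2030-06-07 through 2030-06-21

2030-05-28 through 2030-06-01 is disjoint → start new block.
2030-06-07 through 2030-06-21 is disjoint → start new block.
2030-06-10 through 2030-06-18 overlaps/touches 2030-06-07 through 2030-06-21 → extend to 2030-06-07 through 2030-06-21.
2030-06-12 through 2030-06-19 overlaps/touches 2030-06-07 through 2030-06-21 → extend to 2030-06-07 through 2030-06-21.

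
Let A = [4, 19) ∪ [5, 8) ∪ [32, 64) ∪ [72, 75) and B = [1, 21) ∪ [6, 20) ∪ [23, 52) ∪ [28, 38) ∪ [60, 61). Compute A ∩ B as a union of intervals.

Merge the first list: [4, 19), [32, 64), [72, 75).
Merge the second list: [1, 21), [23, 52), [60, 61).
[4, 19) overlaps B on [4, 19).
[32, 64) overlaps B on [32, 52), [60, 61).
[72, 75) falls entirely outside B.

[4, 19) ∪ [32, 52) ∪ [60, 61)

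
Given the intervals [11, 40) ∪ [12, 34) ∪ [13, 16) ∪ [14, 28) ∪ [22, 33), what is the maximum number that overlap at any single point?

4

Walk the sorted start/end points keeping a running depth.
The depth first hits 4 at 14.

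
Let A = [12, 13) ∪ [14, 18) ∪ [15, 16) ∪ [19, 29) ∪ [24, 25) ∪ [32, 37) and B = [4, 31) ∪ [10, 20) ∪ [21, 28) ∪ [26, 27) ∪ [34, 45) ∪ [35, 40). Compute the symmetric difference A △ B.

[4, 12) ∪ [13, 14) ∪ [18, 19) ∪ [29, 31) ∪ [32, 34) ∪ [37, 45)

A, merged: [12, 13), [14, 18), [19, 29), [32, 37).
B, merged: [4, 31), [34, 45).
Only in the first: [32, 34).
Only in the second: [4, 12), [13, 14), [18, 19), [29, 31), [37, 45).
Together these are the periods covered by exactly one.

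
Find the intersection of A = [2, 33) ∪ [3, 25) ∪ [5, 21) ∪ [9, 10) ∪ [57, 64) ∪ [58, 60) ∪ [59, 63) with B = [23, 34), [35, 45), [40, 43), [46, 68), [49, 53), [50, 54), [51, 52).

Merge the first list: [2, 33), [57, 64).
Merge the second list: [23, 34), [35, 45), [46, 68).
[2, 33) ∩ B → [23, 33).
[57, 64) ∩ B → [57, 64).

[23, 33) ∪ [57, 64)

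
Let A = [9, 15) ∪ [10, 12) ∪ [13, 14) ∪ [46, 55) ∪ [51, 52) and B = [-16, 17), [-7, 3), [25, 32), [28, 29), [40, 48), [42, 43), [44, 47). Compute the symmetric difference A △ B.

[-16, 9) ∪ [15, 17) ∪ [25, 32) ∪ [40, 46) ∪ [48, 55)

Merge the first list: [9, 15), [46, 55).
Merge the second list: [-16, 17), [25, 32), [40, 48).
A but not B: [48, 55).
B but not A: [-16, 9), [15, 17), [25, 32), [40, 46).
Combining gives A △ B.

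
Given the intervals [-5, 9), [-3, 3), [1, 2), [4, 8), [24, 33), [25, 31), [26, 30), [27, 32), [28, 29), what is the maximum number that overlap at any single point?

5

At 28, 5 of the intervals are simultaneously active.
No point has more.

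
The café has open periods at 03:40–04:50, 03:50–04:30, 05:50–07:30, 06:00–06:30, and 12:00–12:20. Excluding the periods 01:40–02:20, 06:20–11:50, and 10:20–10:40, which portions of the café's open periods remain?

Merge the first list: 03:40–04:50, 05:50–07:30, 12:00–12:20.
Merge the second list: 01:40–02:20, 06:20–11:50.
03:40–04:50: nothing removed.
05:50–07:30 \ B = 05:50–06:20.
12:00–12:20: nothing removed.

03:40–04:50, 05:50–06:20, 12:00–12:20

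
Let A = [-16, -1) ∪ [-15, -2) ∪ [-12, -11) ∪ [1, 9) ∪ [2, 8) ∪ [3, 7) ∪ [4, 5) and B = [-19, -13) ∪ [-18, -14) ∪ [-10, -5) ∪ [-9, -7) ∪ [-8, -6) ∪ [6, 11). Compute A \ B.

[-13, -10) ∪ [-5, -1) ∪ [1, 6)

A, merged: [-16, -1), [1, 9).
B, merged: [-19, -13), [-10, -5), [6, 11).
[-16, -1) \ B = [-13, -10), [-5, -1).
[1, 9) \ B = [1, 6).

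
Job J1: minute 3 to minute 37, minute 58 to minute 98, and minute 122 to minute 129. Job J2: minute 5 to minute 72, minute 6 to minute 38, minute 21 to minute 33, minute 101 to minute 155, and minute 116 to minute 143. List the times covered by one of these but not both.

B, merged: minute 5 to minute 72, minute 101 to minute 155.
Only in the first: minute 3 to minute 5, minute 72 to minute 98.
Only in the second: minute 37 to minute 58, minute 101 to minute 122, minute 129 to minute 155.
Together these are the periods covered by exactly one.

minute 3 to minute 5, minute 37 to minute 58, minute 72 to minute 98, minute 101 to minute 122, minute 129 to minute 155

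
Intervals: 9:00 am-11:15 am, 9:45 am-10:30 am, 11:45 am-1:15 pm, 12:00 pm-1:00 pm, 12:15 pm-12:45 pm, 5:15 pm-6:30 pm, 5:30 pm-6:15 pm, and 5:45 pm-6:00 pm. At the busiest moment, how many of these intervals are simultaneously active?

Sweep endpoints in order; track running count of active intervals.
Peak of 3 reached at 12:15 pm.

3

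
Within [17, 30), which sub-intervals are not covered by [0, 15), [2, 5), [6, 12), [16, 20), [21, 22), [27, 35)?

Covered (merged): [0, 15), [16, 20), [21, 22), [27, 35).
Uncovered inside [17, 30): [20, 21), [22, 27).

[20, 21) ∪ [22, 27)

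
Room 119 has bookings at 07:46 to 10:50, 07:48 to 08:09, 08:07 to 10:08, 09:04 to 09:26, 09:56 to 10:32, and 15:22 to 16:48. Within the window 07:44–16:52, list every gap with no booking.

07:44–07:46, 10:50–15:22, 16:48–16:52

The merged coverage is 07:46–10:50, 15:22–16:48.
Uncovered inside 07:44–16:52: 07:44–07:46, 10:50–15:22, 16:48–16:52.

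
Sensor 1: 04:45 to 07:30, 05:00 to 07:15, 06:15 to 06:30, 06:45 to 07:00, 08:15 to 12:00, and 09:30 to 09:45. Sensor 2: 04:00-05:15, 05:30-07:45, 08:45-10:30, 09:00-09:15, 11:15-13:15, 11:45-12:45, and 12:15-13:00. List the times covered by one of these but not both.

04:00–04:45, 05:15–05:30, 07:30–07:45, 08:15–08:45, 10:30–11:15, 12:00–13:15

Merge the first list: 04:45–07:30, 08:15–12:00.
Merge the second list: 04:00–05:15, 05:30–07:45, 08:45–10:30, 11:15–13:15.
A but not B: 05:15–05:30, 08:15–08:45, 10:30–11:15.
B but not A: 04:00–04:45, 07:30–07:45, 12:00–13:15.
Combining gives A △ B.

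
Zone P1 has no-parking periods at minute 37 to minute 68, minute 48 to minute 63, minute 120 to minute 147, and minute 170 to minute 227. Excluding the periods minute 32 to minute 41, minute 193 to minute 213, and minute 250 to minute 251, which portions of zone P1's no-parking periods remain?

minute 41 to minute 68, minute 120 to minute 147, minute 170 to minute 193, minute 213 to minute 227

First set merges to minute 37 to minute 68, minute 120 to minute 147, minute 170 to minute 227.
minute 37 to minute 68 with B removed leaves minute 41 to minute 68.
minute 120 to minute 147 is untouched.
minute 170 to minute 227 with B removed leaves minute 170 to minute 193, minute 213 to minute 227.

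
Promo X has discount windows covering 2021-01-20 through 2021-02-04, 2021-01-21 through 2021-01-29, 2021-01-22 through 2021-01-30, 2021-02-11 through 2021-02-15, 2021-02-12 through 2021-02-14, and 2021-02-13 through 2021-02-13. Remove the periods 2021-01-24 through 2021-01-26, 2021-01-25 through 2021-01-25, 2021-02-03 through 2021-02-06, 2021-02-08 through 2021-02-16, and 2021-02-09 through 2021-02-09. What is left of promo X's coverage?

A, merged: 2021-01-20 through 2021-02-04, 2021-02-11 through 2021-02-15.
B, merged: 2021-01-24 through 2021-01-26, 2021-02-03 through 2021-02-06, 2021-02-08 through 2021-02-16.
2021-01-20 through 2021-02-04 minus B → 2021-01-20 through 2021-01-23, 2021-01-27 through 2021-02-02.
2021-02-11 through 2021-02-15: fully covered by B → removed.

2021-01-20 through 2021-01-23, 2021-01-27 through 2021-02-02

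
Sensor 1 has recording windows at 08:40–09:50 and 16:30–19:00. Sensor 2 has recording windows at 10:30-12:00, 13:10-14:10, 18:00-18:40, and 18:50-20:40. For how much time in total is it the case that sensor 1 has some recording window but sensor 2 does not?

2 h 50 min

A \ B = 08:40-09:50, 16:30-18:00, 18:40-18:50.
Total: 1 h 10 min + 1 h 30 min + 10 min = 2 h 50 min.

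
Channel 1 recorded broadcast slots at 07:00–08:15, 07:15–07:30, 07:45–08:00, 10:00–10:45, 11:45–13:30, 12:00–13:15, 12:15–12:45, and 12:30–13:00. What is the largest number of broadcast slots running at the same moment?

At 12:30, 4 of the intervals are simultaneously active.
No point has more.

4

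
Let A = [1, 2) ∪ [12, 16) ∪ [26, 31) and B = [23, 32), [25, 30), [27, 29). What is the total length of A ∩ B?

Merge the second list: [23, 32).
A ∩ B = [26, 31).
Total: 5.

5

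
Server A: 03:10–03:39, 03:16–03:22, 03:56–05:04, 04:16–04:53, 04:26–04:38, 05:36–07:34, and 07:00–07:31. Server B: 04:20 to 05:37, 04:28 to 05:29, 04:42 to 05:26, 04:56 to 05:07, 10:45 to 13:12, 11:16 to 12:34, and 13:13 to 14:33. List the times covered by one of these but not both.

03:10-03:39, 03:56-04:20, 05:04-05:36, 05:37-07:34, 10:45-13:12, 13:13-14:33

First set merges to 03:10-03:39, 03:56-05:04, 05:36-07:34.
Second set merges to 04:20-05:37, 10:45-13:12, 13:13-14:33.
A \ B = 03:10-03:39, 03:56-04:20, 05:37-07:34.
B \ A = 05:04-05:36, 10:45-13:12, 13:13-14:33.
Union of the two gives the symmetric difference.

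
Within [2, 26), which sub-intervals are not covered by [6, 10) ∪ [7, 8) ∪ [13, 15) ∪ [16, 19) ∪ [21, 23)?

[2, 6) ∪ [10, 13) ∪ [15, 16) ∪ [19, 21) ∪ [23, 26)

Covered (merged): [6, 10), [13, 15), [16, 19), [21, 23).
Uncovered inside [2, 26): [2, 6), [10, 13), [15, 16), [19, 21), [23, 26).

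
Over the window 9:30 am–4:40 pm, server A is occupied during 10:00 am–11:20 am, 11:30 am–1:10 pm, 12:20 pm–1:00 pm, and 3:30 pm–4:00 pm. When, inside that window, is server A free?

Covered (merged): 10:00 am-11:20 am, 11:30 am-1:10 pm, 3:30 pm-4:00 pm.
Complement within 9:30 am-4:40 pm: 9:30 am-10:00 am, 11:20 am-11:30 am, 1:10 pm-3:30 pm, 4:00 pm-4:40 pm.

9:30 am-10:00 am, 11:20 am-11:30 am, 1:10 pm-3:30 pm, 4:00 pm-4:40 pm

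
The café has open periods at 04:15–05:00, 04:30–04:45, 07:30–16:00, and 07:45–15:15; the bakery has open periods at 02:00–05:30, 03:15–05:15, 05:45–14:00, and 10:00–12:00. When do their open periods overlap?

First set merges to 04:15–05:00, 07:30–16:00.
Second set merges to 02:00–05:30, 05:45–14:00.
04:15–05:00 ∩ B → 04:15–05:00.
07:30–16:00 ∩ B → 07:30–14:00.

04:15–05:00, 07:30–14:00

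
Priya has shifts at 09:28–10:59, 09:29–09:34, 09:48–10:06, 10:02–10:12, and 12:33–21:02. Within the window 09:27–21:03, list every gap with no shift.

Covered (merged): 09:28–10:59, 12:33–21:02.
Uncovered inside 09:27–21:03: 09:27–09:28, 10:59–12:33, 21:02–21:03.

09:27–09:28, 10:59–12:33, 21:02–21:03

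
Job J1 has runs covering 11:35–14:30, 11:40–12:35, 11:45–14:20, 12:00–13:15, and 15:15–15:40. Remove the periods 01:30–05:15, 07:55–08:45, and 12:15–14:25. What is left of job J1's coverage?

11:35–12:15, 14:25–14:30, 15:15–15:40

Merge the first list: 11:35–14:30, 15:15–15:40.
11:35–14:30 with B removed leaves 11:35–12:15, 14:25–14:30.
15:15–15:40 is untouched.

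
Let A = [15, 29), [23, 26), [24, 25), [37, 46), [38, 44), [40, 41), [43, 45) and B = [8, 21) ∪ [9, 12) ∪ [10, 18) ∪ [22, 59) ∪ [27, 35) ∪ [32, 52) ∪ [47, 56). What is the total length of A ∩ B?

First set merges to [15, 29), [37, 46).
Second set merges to [8, 21), [22, 59).
A ∩ B = [15, 21), [22, 29), [37, 46).
Total: 6 + 7 + 9 = 22.

22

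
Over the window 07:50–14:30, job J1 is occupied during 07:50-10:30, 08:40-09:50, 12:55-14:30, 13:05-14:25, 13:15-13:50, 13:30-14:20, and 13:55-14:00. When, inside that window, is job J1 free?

10:30-12:55

The merged coverage is 07:50-10:30, 12:55-14:30.
Gaps within 07:50-14:30: 10:30-12:55.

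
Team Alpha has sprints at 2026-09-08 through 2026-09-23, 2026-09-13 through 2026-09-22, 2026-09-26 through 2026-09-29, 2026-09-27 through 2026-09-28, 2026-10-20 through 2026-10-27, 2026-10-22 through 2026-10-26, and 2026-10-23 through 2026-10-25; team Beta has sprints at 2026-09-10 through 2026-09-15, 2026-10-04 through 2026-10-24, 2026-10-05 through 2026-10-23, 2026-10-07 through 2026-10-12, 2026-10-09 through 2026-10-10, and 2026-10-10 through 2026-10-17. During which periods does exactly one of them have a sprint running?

2026-09-08 through 2026-09-09, 2026-09-16 through 2026-09-23, 2026-09-26 through 2026-09-29, 2026-10-04 through 2026-10-19, 2026-10-25 through 2026-10-27

A, merged: 2026-09-08 through 2026-09-23, 2026-09-26 through 2026-09-29, 2026-10-20 through 2026-10-27.
B, merged: 2026-09-10 through 2026-09-15, 2026-10-04 through 2026-10-24.
A \ B = 2026-09-08 through 2026-09-09, 2026-09-16 through 2026-09-23, 2026-09-26 through 2026-09-29, 2026-10-25 through 2026-10-27.
B \ A = 2026-10-04 through 2026-10-19.
Union of the two gives the symmetric difference.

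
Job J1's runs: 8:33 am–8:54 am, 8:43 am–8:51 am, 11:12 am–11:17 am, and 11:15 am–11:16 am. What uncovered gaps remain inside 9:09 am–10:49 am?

9:09 am–10:49 am

The merged coverage is 8:33 am–8:54 am, 11:12 am–11:17 am.
Gaps within 9:09 am–10:49 am: 9:09 am–10:49 am.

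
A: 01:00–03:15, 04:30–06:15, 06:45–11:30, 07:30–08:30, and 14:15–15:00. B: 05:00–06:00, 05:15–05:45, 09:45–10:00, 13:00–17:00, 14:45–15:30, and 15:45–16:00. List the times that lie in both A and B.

A, merged: 01:00–03:15, 04:30–06:15, 06:45–11:30, 14:15–15:00.
B, merged: 05:00–06:00, 09:45–10:00, 13:00–17:00.
01:00–03:15: no overlap with the second set.
04:30–06:15 meets the second set on 05:00–06:00.
06:45–11:30 meets the second set on 09:45–10:00.
14:15–15:00 meets the second set on 14:15–15:00.

05:00–06:00, 09:45–10:00, 14:15–15:00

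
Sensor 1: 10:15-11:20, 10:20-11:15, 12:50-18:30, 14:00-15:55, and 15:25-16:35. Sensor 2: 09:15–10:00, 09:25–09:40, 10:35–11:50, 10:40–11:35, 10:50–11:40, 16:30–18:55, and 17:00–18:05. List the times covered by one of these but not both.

09:15–10:00, 10:15–10:35, 11:20–11:50, 12:50–16:30, 18:30–18:55

First set merges to 10:15–11:20, 12:50–18:30.
Second set merges to 09:15–10:00, 10:35–11:50, 16:30–18:55.
A \ B = 10:15–10:35, 12:50–16:30.
B \ A = 09:15–10:00, 11:20–11:50, 18:30–18:55.
Union of the two gives the symmetric difference.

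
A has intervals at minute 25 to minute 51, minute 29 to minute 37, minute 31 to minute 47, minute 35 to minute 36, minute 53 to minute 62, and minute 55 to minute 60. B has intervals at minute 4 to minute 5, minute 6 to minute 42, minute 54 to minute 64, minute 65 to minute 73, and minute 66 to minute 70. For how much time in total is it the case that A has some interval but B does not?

A, merged: minute 25 to minute 51, minute 53 to minute 62.
B, merged: minute 4 to minute 5, minute 6 to minute 42, minute 54 to minute 64, minute 65 to minute 73.
A \ B = minute 42 to minute 51, minute 53 to minute 54.
Total: 9 minutes + 1 minute = 10 minutes.

10 minutes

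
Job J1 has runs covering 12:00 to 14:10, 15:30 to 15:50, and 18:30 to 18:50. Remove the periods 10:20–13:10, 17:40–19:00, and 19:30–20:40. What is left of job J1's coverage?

13:10–14:10, 15:30–15:50

12:00–14:10 \ B = 13:10–14:10.
15:30–15:50: nothing removed.
18:30–18:50: entirely removed.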